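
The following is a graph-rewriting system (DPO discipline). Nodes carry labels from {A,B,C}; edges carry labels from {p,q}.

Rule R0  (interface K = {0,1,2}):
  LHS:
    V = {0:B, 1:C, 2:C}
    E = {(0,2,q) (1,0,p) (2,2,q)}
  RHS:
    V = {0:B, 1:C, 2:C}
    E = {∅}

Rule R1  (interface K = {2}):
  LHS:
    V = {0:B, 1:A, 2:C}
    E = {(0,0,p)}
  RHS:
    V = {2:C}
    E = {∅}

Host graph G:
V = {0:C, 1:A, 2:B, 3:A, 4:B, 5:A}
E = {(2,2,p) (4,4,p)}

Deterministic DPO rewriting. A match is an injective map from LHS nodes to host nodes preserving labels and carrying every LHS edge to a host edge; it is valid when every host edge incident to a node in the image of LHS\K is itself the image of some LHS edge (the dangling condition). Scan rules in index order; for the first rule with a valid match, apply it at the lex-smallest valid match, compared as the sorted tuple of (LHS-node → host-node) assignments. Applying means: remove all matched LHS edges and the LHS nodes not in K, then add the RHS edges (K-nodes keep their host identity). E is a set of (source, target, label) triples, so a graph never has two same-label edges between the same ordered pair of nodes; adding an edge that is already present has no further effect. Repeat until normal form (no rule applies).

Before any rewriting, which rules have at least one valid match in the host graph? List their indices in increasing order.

R0: no valid match — LHS pattern not found
R1: 6 valid matches — {0↦2, 1↦1, 2↦0}, {0↦2, 1↦3, 2↦0}, {0↦2, 1↦5, 2↦0} (+3 more)

Answer: [R1]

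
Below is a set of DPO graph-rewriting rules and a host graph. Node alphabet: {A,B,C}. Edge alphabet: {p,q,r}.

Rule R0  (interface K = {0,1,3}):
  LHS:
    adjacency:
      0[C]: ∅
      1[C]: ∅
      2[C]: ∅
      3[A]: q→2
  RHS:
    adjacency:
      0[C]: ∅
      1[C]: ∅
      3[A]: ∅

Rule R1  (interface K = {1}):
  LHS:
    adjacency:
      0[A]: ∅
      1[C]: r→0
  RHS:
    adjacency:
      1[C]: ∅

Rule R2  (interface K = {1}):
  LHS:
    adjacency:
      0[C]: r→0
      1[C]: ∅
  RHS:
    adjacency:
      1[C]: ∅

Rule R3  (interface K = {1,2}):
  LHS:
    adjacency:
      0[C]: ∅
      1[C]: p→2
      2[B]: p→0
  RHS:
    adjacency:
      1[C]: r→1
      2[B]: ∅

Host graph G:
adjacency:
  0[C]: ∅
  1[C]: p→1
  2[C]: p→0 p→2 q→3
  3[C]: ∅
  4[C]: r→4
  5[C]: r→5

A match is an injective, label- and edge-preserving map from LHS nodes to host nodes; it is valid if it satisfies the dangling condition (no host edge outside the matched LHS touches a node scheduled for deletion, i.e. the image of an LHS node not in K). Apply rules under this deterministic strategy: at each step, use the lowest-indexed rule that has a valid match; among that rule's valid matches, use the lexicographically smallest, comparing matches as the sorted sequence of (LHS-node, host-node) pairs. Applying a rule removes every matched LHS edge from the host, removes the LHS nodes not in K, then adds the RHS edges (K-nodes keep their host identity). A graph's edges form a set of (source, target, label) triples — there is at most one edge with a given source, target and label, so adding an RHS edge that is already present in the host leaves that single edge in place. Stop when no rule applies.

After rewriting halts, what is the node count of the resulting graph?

[0] host  ⇒  6 nodes, 6 edges  {1-p->1 2-p->0 2-p->2 2-q->3 4-r->4 5-r->5}
[1] R2 @ {0↦4, 1↦0}  ⇒  5 nodes, 5 edges  {1-p->1 2-p->0 2-p->2 2-q->3 5-r->5}
[2] R2 @ {0↦5, 1↦0}  ⇒  4 nodes, 4 edges  {1-p->1 2-p->0 2-p->2 2-q->3}
normal form: no rule applies after step 2
NF nodes: {0:C, 1:C, 2:C, 3:C}

Answer: 4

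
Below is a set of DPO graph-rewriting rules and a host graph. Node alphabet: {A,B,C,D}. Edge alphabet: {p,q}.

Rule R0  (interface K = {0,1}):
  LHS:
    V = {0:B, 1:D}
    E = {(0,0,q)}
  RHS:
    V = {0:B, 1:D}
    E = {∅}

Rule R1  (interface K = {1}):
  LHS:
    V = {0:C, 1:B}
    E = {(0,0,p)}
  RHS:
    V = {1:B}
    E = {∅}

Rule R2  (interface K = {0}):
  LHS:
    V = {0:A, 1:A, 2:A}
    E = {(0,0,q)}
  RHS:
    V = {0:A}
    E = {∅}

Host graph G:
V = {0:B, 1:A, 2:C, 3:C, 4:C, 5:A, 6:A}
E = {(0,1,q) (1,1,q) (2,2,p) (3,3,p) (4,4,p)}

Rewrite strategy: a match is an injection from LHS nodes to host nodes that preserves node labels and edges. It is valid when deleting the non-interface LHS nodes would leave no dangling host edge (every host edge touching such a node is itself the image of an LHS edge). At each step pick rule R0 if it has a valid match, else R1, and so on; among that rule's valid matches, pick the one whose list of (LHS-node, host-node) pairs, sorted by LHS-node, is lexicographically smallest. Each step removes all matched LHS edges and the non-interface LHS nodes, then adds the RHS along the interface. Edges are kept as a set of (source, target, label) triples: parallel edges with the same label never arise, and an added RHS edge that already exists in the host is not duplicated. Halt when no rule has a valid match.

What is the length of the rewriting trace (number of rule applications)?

Answer: 4

Rewrite trace:
initial: |V|=7 |E|=5  E = 0-q->1 1-q->1 2-p->2 3-p->3 4-p->4
step 1: apply R1 at {0↦2, 1↦0}  → |V|=6 |E|=4  E = 0-q->1 1-q->1 3-p->3 4-p->4
step 2: apply R1 at {0↦3, 1↦0}  → |V|=5 |E|=3  E = 0-q->1 1-q->1 4-p->4
step 3: apply R1 at {0↦4, 1↦0}  → |V|=4 |E|=2  E = 0-q->1 1-q->1
step 4: apply R2 at {0↦1, 1↦5, 2↦6}  → |V|=2 |E|=1  E = 0-q->1
final graph: no rule applies after step 4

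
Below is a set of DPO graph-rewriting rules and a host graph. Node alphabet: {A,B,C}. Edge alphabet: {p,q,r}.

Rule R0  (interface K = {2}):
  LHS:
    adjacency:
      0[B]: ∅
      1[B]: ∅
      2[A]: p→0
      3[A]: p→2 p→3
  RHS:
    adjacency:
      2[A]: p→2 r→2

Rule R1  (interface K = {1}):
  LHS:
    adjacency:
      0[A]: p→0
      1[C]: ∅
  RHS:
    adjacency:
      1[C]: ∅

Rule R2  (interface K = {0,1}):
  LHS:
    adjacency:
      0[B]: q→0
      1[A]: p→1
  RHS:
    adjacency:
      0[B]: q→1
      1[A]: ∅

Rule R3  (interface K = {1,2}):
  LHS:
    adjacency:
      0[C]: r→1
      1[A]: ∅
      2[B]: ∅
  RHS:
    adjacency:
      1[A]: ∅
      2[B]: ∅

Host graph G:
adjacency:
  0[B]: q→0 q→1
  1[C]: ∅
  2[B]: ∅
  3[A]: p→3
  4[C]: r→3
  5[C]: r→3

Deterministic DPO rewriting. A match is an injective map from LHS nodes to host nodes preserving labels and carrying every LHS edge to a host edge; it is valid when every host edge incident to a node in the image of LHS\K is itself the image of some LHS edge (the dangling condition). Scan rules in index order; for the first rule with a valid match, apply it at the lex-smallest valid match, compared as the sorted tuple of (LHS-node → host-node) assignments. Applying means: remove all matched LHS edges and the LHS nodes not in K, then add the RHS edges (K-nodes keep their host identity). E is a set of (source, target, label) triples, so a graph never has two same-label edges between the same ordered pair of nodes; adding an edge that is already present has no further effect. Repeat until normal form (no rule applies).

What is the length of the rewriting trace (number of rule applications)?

start.  V:6 E:5  edges: 0-q->0 0-q->1 3-p->3 4-r->3 5-r->3
1. fire R2 via {0↦0, 1↦3}  →  V:6 E:4  edges: 0-q->1 0-q->3 4-r->3 5-r->3
2. fire R3 via {0↦4, 1↦3, 2↦0}  →  V:5 E:3  edges: 0-q->1 0-q->3 5-r->3
3. fire R3 via {0↦5, 1↦3, 2↦0}  →  V:4 E:2  edges: 0-q->1 0-q->3
normal form: no rule applies after step 3

Answer: 3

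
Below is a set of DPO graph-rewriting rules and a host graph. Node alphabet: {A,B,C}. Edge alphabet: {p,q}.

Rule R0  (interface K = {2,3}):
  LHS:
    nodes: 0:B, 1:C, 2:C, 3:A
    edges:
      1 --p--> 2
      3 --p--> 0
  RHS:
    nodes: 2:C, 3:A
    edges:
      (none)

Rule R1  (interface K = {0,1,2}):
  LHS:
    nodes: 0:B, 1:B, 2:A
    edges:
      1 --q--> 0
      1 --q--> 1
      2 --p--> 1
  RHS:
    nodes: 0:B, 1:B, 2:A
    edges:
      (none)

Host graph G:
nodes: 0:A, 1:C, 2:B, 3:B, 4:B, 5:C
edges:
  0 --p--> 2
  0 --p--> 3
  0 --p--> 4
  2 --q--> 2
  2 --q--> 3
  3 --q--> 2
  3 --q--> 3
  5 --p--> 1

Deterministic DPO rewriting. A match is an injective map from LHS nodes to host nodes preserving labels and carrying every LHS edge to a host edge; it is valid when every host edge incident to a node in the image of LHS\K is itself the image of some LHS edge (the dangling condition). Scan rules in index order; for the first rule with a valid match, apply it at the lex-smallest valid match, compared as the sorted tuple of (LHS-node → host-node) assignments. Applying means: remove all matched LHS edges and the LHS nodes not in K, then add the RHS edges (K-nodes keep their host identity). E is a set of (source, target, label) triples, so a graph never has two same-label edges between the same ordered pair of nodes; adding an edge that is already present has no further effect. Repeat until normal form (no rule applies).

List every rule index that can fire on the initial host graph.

Answer: [R0,R1]

Derivation:
R0: 1 valid match — {0↦4, 1↦5, 2↦1, 3↦0}
R1: 2 valid matches — {0↦2, 1↦3, 2↦0}, {0↦3, 1↦2, 2↦0}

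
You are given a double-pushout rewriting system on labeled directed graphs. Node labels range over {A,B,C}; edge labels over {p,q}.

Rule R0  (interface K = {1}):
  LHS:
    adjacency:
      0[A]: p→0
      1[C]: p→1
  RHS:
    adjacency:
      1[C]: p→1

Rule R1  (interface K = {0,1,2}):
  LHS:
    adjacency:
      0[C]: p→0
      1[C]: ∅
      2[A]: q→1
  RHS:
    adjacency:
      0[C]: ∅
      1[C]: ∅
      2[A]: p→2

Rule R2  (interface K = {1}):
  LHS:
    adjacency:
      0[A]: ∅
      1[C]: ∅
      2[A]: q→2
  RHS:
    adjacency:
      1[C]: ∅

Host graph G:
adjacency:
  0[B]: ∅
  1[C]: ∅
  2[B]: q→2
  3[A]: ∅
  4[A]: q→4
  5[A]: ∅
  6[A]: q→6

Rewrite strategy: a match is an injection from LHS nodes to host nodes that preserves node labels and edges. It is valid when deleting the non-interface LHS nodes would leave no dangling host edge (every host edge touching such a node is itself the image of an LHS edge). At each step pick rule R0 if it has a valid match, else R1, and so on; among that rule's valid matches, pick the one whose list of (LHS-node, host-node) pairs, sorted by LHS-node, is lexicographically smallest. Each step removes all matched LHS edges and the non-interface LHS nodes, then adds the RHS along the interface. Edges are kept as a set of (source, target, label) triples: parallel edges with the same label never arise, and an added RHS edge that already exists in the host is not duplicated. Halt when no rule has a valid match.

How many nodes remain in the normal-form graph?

[0] host  ⇒  7 nodes, 3 edges  {2-q->2 4-q->4 6-q->6}
[1] R2 @ {0↦3, 1↦1, 2↦4}  ⇒  5 nodes, 2 edges  {2-q->2 6-q->6}
[2] R2 @ {0↦5, 1↦1, 2↦6}  ⇒  3 nodes, 1 edges  {2-q->2}
halt: no rule applies after step 2
NF nodes: {0:B, 1:C, 2:B}

Answer: 3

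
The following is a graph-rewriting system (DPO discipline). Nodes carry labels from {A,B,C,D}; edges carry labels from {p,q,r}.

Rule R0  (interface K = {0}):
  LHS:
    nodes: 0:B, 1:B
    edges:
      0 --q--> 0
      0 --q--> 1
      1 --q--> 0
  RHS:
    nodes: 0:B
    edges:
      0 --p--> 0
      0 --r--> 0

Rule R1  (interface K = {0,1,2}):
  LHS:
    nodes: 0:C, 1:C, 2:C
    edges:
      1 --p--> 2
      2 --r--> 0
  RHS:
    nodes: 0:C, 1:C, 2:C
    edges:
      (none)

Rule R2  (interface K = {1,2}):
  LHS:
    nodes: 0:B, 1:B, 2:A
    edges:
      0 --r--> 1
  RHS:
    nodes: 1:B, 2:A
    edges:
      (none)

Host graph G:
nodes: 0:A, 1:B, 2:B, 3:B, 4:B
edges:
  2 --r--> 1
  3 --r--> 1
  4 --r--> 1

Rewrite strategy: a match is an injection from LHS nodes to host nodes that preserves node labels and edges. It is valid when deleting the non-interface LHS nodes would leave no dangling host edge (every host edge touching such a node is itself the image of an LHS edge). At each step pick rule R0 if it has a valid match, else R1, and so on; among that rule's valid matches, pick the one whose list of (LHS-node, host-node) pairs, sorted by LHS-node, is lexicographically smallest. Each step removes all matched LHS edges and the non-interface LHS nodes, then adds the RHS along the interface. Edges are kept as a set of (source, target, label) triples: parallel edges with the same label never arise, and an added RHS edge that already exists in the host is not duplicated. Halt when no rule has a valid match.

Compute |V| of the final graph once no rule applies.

Answer: 2

Rewrite trace:
initial: |V|=5 |E|=3  E = 2-r->1 3-r->1 4-r->1
step 1: apply R2 at {0↦2, 1↦1, 2↦0}  → |V|=4 |E|=2  E = 3-r->1 4-r->1
step 2: apply R2 at {0↦3, 1↦1, 2↦0}  → |V|=3 |E|=1  E = 4-r->1
step 3: apply R2 at {0↦4, 1↦1, 2↦0}  → |V|=2 |E|=0  E = ∅
halt: no rule applies after step 3
NF nodes: {0:A, 1:B}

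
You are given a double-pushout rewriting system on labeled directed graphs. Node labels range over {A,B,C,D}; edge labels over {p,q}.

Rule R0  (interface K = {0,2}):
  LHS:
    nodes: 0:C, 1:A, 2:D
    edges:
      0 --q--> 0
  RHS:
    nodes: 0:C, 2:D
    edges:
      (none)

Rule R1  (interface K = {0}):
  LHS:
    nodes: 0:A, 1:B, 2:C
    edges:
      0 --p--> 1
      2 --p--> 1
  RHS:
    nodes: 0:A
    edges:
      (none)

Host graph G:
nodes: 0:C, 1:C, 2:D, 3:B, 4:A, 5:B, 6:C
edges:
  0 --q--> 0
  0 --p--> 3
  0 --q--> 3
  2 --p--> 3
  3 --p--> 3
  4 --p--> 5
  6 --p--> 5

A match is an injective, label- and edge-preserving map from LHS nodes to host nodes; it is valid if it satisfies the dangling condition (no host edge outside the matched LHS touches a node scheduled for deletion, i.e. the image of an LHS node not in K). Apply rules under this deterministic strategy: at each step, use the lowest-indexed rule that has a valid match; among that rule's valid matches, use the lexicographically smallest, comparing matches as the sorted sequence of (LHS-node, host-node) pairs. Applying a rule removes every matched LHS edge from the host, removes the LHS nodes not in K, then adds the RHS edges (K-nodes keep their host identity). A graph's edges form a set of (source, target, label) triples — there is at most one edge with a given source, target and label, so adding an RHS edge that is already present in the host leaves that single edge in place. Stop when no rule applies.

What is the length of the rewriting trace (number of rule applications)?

[0] host  ⇒  7 nodes, 7 edges  {0-q->0 0-p->3 0-q->3 2-p->3 3-p->3 4-p->5 6-p->5}
[1] R1 @ {0↦4, 1↦5, 2↦6}  ⇒  5 nodes, 5 edges  {0-q->0 0-p->3 0-q->3 2-p->3 3-p->3}
[2] R0 @ {0↦0, 1↦4, 2↦2}  ⇒  4 nodes, 4 edges  {0-p->3 0-q->3 2-p->3 3-p->3}
halt: no rule applies after step 2

Answer: 2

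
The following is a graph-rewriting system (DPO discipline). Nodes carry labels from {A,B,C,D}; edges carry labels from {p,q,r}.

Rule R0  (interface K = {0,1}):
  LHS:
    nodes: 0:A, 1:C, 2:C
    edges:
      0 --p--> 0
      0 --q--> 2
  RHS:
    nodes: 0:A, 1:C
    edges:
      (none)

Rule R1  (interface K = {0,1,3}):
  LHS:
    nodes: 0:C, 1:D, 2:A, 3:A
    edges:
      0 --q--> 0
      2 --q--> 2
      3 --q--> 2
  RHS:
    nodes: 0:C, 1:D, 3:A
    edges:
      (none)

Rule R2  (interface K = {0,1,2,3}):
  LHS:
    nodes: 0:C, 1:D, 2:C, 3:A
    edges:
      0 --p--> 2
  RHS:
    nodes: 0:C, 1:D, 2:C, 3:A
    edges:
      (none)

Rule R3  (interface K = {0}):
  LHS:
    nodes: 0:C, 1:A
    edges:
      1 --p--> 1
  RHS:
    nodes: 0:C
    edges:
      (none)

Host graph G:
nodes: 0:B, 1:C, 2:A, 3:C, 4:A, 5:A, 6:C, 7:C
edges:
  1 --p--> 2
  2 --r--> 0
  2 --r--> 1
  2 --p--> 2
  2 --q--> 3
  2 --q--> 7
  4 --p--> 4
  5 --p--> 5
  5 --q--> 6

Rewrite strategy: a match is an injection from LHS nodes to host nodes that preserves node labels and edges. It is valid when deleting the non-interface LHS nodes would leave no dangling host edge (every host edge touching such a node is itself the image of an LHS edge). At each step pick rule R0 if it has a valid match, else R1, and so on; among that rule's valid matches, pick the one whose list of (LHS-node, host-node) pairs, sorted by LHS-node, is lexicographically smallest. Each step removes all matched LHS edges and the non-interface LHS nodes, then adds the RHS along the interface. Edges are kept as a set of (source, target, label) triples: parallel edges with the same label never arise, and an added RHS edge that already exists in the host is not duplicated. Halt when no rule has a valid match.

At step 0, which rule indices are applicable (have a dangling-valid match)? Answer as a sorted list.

Answer: [R0,R3]

Steps:
R0: 9 valid matches — {0↦2, 1↦1, 2↦3}, {0↦2, 1↦1, 2↦7}, {0↦2, 1↦3, 2↦7} (+6 more)
R1: no valid match — LHS pattern not found
R2: no valid match — LHS pattern not found
R3: 4 valid matches — {0↦1, 1↦4}, {0↦3, 1↦4}, {0↦6, 1↦4} (+1 more)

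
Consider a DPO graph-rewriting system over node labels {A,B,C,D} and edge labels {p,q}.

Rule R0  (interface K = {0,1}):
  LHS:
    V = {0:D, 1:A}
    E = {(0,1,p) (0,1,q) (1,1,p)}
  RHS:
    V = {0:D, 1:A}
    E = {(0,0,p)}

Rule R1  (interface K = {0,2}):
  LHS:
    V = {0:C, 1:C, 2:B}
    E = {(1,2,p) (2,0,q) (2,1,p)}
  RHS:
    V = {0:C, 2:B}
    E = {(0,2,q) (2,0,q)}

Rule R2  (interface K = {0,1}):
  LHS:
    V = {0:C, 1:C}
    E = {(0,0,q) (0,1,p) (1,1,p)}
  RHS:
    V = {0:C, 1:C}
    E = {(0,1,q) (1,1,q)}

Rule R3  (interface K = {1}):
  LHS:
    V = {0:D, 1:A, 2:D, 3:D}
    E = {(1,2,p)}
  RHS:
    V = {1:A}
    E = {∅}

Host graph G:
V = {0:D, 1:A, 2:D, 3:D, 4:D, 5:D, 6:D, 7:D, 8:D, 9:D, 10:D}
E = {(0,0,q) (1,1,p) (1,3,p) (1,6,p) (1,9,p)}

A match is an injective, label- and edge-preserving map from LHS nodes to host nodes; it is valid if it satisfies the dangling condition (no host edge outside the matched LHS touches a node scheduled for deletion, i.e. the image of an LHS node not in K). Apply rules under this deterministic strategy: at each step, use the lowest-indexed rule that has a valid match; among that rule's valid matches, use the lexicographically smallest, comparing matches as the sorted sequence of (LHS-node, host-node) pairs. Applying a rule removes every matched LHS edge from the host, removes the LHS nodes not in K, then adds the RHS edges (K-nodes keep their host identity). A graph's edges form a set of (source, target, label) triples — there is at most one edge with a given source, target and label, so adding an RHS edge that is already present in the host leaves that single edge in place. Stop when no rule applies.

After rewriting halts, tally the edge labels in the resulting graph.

[0] host  ⇒  11 nodes, 5 edges  {0-q->0 1-p->1 1-p->3 1-p->6 1-p->9}
[1] R3 @ {0↦2, 1↦1, 2↦3, 3↦4}  ⇒  8 nodes, 4 edges  {0-q->0 1-p->1 1-p->6 1-p->9}
[2] R3 @ {0↦5, 1↦1, 2↦6, 3↦7}  ⇒  5 nodes, 3 edges  {0-q->0 1-p->1 1-p->9}
[3] R3 @ {0↦8, 1↦1, 2↦9, 3↦10}  ⇒  2 nodes, 2 edges  {0-q->0 1-p->1}
final graph: no rule applies after step 3
NF edges: [(0, 0, 'q'), (1, 1, 'p')]

Answer: p:1 q:1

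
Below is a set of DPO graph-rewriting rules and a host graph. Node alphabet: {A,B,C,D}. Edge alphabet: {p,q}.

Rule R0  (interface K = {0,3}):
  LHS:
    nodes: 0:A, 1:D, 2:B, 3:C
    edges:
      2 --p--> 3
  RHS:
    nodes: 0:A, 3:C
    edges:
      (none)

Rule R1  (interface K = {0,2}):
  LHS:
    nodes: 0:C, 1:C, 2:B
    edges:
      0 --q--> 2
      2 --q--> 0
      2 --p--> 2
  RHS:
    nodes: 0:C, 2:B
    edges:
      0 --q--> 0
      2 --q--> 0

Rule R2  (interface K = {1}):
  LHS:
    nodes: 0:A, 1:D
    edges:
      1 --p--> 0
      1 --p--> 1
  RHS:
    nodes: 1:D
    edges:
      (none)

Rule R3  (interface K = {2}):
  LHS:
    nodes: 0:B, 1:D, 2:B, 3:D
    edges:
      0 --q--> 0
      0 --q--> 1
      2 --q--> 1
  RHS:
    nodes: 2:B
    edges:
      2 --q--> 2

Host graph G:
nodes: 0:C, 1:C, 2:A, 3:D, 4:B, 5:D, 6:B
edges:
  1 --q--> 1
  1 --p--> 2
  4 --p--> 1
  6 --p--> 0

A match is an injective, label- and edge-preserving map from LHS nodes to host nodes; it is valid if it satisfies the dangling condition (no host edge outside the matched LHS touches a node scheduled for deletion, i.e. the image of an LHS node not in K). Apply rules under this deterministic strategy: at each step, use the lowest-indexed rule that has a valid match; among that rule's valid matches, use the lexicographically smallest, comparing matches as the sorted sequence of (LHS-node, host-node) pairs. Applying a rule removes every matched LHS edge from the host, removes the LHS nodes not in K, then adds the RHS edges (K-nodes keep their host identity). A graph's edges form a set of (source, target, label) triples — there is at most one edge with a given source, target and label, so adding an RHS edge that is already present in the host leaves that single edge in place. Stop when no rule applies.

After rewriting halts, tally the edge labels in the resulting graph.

Answer: p:1 q:1

Derivation:
initial: |V|=7 |E|=4  E = 1-q->1 1-p->2 4-p->1 6-p->0
step 1: apply R0 at {0↦2, 1↦3, 2↦4, 3↦1}  → |V|=5 |E|=3  E = 1-q->1 1-p->2 6-p->0
step 2: apply R0 at {0↦2, 1↦5, 2↦6, 3↦0}  → |V|=3 |E|=2  E = 1-q->1 1-p->2
halt: no rule applies after step 2
NF edges: [(1, 1, 'q'), (1, 2, 'p')]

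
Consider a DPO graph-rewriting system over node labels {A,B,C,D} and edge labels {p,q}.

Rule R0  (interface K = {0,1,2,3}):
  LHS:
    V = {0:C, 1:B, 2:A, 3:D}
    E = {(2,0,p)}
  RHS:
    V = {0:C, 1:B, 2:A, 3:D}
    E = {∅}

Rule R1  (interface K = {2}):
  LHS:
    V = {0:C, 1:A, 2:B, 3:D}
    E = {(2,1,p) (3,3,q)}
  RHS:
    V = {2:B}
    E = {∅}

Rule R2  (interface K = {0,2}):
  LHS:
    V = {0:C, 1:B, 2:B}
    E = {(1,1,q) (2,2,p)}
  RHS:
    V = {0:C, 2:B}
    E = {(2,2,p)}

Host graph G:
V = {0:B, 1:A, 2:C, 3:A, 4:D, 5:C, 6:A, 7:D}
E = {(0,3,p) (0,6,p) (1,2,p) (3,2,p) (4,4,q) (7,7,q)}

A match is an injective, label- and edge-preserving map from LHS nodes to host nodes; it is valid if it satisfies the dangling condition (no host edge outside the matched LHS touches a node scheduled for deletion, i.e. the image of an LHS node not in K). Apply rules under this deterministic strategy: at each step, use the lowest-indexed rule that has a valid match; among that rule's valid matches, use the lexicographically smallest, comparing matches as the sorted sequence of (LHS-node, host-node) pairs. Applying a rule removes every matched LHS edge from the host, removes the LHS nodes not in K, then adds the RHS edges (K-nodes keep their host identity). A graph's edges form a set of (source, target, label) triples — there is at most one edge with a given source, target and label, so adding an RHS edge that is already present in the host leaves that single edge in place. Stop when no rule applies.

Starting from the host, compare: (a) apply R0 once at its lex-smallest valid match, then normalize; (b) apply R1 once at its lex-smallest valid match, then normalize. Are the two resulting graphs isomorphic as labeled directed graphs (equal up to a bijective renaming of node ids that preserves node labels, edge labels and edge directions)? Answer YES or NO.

branch R0-first: apply at {0↦2, 1↦0, 2↦1, 3↦4} → |E|=5, then 3 more step(s) → NF |V|=2 |E|=0 V={0:B, 1:A} E=∅
branch R1-first: apply at {0↦5, 1↦6, 2↦0, 3↦4} → |E|=4, then 3 more step(s) → NF |V|=2 |E|=0 V={0:B, 1:A} E=∅
graphs isomorphic (equal up to label-preserving node renaming)

Answer: YES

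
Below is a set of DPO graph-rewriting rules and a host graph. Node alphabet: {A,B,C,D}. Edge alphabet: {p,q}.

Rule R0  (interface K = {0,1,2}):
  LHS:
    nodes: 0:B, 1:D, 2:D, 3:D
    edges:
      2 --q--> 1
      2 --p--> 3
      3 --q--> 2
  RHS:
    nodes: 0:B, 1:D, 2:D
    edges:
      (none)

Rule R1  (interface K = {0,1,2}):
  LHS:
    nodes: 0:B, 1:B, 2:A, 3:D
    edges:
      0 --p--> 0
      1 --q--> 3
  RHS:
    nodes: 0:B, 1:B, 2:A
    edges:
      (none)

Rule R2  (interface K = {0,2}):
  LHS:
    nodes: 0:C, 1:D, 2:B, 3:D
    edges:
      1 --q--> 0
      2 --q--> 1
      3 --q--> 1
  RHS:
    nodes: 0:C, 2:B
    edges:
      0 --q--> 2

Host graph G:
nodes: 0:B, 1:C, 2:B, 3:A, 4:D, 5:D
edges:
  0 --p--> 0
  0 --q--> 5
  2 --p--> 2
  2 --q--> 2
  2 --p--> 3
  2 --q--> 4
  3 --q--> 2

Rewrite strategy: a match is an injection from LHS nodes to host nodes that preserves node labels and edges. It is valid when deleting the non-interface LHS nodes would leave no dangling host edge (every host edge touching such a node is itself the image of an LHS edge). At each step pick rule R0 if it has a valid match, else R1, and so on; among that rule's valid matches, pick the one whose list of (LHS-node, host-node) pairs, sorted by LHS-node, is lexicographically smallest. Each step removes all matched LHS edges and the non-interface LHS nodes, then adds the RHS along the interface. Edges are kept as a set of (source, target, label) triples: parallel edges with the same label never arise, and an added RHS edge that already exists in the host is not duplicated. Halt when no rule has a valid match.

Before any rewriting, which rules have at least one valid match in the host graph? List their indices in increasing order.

Answer: [R1]

Steps:
R0: no valid match — LHS pattern not found
R1: 2 valid matches — {0↦0, 1↦2, 2↦3, 3↦4}, {0↦2, 1↦0, 2↦3, 3↦5}
R2: no valid match — LHS pattern not found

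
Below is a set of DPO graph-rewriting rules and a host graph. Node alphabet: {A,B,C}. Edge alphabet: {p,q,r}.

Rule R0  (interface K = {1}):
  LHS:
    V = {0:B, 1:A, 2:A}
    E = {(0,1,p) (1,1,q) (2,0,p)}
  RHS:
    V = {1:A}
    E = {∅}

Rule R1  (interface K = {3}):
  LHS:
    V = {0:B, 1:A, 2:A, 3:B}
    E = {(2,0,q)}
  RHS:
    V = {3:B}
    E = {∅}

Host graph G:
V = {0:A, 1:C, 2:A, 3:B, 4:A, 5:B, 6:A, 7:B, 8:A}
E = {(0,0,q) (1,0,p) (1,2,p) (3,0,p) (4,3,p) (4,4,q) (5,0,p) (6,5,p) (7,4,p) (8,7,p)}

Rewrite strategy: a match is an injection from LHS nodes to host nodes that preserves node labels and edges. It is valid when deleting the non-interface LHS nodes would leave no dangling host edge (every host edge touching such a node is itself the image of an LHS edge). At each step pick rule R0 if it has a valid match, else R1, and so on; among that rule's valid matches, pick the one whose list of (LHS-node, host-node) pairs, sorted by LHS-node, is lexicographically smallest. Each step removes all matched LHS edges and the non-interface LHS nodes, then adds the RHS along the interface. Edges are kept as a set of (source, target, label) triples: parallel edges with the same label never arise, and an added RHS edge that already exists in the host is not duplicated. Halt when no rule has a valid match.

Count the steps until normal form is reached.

Answer: 2

Derivation:
initial: |V|=9 |E|=10  E = 0-q->0 1-p->0 1-p->2 3-p->0 4-p->3 4-q->4 5-p->0 6-p->5 7-p->4 8-p->7
step 1: apply R0 at {0↦5, 1↦0, 2↦6}  → |V|=7 |E|=7  E = 1-p->0 1-p->2 3-p->0 4-p->3 4-q->4 7-p->4 8-p->7
step 2: apply R0 at {0↦7, 1↦4, 2↦8}  → |V|=5 |E|=4  E = 1-p->0 1-p->2 3-p->0 4-p->3
final graph: no rule applies after step 2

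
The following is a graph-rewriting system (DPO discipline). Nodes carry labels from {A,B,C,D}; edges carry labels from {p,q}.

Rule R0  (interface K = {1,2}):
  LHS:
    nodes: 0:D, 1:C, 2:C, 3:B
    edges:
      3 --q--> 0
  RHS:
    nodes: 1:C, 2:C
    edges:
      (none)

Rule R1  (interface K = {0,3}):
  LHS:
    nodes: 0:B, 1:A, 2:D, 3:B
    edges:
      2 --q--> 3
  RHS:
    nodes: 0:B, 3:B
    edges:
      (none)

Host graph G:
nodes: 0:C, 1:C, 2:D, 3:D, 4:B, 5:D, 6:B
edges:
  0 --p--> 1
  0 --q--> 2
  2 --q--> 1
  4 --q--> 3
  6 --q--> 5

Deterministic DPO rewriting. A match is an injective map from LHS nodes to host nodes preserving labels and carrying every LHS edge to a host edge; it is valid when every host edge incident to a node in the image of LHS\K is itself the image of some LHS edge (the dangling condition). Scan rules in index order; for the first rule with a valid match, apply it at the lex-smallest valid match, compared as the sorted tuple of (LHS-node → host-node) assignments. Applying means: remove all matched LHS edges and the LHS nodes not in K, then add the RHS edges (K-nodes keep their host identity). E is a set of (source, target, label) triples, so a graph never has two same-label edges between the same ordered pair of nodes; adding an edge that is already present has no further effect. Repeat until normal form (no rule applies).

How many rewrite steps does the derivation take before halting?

initial: |V|=7 |E|=5  E = 0-p->1 0-q->2 2-q->1 4-q->3 6-q->5
step 1: apply R0 at {0↦3, 1↦0, 2↦1, 3↦4}  → |V|=5 |E|=4  E = 0-p->1 0-q->2 2-q->1 6-q->5
step 2: apply R0 at {0↦5, 1↦0, 2↦1, 3↦6}  → |V|=3 |E|=3  E = 0-p->1 0-q->2 2-q->1
normal form: no rule applies after step 2

Answer: 2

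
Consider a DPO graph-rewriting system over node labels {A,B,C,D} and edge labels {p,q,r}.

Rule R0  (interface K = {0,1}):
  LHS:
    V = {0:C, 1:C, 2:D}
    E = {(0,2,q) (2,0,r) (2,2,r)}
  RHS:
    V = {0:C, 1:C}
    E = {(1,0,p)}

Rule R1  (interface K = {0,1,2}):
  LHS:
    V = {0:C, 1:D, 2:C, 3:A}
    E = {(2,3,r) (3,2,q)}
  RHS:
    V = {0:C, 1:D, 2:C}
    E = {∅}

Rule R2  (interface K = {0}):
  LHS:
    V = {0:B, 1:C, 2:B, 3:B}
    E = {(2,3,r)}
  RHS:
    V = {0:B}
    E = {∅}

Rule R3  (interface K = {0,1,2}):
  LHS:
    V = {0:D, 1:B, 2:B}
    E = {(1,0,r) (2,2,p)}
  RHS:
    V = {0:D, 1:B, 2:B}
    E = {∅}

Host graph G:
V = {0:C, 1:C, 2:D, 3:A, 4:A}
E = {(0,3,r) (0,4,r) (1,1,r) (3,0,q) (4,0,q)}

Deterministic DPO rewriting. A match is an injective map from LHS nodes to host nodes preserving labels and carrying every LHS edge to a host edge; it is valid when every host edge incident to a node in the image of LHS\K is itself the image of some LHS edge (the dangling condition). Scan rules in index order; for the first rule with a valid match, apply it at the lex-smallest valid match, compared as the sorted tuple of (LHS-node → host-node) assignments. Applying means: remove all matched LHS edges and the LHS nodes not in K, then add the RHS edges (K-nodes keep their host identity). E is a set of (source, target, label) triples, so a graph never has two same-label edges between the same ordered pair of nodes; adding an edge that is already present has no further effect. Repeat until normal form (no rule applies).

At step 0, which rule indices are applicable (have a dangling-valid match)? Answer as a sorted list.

R0: no valid match — LHS pattern not found
R1: 2 valid matches — {0↦1, 1↦2, 2↦0, 3↦3}, {0↦1, 1↦2, 2↦0, 3↦4}
R2: no valid match — LHS pattern not found
R3: no valid match — LHS pattern not found

Answer: [R1]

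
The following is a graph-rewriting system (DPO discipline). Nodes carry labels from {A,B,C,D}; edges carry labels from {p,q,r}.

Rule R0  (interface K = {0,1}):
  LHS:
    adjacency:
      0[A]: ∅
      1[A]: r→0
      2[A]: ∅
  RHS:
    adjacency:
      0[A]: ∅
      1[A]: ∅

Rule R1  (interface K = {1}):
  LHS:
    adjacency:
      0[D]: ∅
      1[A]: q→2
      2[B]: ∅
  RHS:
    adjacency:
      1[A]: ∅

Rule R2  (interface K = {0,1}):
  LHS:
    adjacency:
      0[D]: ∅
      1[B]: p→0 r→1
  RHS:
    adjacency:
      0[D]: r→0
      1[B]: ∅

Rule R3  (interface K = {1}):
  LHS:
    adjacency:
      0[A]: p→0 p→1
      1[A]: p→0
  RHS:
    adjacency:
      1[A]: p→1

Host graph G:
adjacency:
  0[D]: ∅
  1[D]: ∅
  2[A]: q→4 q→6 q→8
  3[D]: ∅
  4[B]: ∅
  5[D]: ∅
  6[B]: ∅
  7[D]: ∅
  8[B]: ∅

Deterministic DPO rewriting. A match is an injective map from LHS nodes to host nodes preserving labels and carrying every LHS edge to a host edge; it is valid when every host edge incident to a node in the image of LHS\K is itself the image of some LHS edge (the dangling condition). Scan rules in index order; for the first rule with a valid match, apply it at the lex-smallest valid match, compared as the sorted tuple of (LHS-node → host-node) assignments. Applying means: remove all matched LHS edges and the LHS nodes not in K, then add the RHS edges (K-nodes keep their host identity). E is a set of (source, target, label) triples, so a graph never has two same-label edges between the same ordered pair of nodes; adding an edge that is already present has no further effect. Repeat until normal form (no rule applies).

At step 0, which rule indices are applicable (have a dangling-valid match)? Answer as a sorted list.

Answer: [R1]

Derivation:
R0: no valid match — LHS pattern not found
R1: 15 valid matches — {0↦0, 1↦2, 2↦4}, {0↦0, 1↦2, 2↦6}, {0↦0, 1↦2, 2↦8} (+12 more)
R2: no valid match — LHS pattern not found
R3: no valid match — LHS pattern not found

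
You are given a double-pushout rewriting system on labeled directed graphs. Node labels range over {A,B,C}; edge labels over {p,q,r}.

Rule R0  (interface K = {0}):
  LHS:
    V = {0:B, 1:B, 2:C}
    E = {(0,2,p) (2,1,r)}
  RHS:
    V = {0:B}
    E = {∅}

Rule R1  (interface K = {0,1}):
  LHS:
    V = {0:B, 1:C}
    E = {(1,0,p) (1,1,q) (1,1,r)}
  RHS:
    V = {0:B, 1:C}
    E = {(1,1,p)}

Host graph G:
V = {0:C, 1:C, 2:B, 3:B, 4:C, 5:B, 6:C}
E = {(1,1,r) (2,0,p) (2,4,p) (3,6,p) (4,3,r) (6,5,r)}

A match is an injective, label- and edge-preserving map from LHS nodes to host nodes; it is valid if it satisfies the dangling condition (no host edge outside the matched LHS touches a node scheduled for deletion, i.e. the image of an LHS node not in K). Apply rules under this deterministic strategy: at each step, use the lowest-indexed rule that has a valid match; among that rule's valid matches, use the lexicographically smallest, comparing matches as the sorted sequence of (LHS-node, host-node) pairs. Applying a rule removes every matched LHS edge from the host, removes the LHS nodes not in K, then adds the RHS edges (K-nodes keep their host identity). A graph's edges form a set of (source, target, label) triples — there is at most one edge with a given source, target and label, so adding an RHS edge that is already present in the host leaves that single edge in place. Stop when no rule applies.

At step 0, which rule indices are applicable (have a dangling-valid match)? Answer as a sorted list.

R0: 1 valid match — {0↦3, 1↦5, 2↦6}
R1: no valid match — LHS pattern not found

Answer: [R0]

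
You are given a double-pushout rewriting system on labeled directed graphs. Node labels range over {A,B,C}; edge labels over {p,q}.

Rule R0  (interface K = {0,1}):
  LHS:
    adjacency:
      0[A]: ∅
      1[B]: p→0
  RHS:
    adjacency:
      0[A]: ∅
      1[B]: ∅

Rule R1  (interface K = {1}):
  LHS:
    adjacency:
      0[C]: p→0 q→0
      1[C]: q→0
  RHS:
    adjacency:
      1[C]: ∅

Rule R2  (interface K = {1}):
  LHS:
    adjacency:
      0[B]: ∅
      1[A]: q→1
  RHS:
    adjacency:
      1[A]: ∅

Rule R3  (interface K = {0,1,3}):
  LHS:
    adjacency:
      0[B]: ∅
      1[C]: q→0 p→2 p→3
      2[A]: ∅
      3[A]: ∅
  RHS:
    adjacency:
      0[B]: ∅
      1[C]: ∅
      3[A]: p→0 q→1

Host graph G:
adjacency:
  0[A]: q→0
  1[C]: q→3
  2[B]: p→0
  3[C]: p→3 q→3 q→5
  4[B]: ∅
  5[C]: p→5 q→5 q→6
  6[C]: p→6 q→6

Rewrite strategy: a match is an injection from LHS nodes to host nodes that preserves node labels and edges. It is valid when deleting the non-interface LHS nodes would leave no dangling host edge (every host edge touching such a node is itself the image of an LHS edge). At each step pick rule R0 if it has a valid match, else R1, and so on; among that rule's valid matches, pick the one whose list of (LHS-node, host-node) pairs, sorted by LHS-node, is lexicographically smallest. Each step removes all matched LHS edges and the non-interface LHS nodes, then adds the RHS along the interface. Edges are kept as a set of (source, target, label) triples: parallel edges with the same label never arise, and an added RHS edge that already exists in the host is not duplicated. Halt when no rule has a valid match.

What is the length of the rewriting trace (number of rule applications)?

Answer: 5

Rewrite trace:
start.  V:7 E:11  edges: 0-q->0 1-q->3 2-p->0 3-p->3 3-q->3 3-q->5 5-p->5 5-q->5 5-q->6 6-p->6 6-q->6
1. fire R0 via {0↦0, 1↦2}  →  V:7 E:10  edges: 0-q->0 1-q->3 3-p->3 3-q->3 3-q->5 5-p->5 5-q->5 5-q->6 6-p->6 6-q->6
2. fire R1 via {0↦6, 1↦5}  →  V:6 E:7  edges: 0-q->0 1-q->3 3-p->3 3-q->3 3-q->5 5-p->5 5-q->5
3. fire R1 via {0↦5, 1↦3}  →  V:5 E:4  edges: 0-q->0 1-q->3 3-p->3 3-q->3
4. fire R1 via {0↦3, 1↦1}  →  V:4 E:1  edges: 0-q->0
5. fire R2 via {0↦2, 1↦0}  →  V:3 E:0  edges: ∅
final graph: no rule applies after step 5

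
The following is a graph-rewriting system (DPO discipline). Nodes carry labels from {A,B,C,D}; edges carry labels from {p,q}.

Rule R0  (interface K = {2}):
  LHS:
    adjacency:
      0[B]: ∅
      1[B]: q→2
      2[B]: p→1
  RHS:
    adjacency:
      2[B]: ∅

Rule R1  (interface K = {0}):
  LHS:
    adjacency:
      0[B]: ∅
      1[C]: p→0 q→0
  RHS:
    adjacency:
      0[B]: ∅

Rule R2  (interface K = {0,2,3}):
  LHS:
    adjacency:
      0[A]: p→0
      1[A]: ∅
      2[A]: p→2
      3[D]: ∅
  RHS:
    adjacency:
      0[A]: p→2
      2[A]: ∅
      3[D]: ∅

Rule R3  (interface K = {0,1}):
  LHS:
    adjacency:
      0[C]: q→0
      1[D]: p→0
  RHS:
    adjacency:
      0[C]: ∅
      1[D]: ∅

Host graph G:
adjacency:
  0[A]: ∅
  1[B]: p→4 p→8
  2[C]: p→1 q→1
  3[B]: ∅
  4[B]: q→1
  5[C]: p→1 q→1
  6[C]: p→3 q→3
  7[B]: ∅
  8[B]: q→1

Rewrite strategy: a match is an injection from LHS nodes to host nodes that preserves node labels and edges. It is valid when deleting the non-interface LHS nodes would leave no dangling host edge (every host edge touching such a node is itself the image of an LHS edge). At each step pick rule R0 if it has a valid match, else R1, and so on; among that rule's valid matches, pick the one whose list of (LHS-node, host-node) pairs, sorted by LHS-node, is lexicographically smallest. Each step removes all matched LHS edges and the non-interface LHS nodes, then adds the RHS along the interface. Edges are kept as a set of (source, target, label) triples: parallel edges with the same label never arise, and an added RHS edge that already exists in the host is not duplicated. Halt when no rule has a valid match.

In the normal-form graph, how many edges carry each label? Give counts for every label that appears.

Answer: (no edges)

Steps:
[0] host  ⇒  9 nodes, 10 edges  {1-p->4 1-p->8 2-p->1 2-q->1 4-q->1 5-p->1 5-q->1 6-p->3 6-q->3 8-q->1}
[1] R0 @ {0↦7, 1↦4, 2↦1}  ⇒  7 nodes, 8 edges  {1-p->8 2-p->1 2-q->1 5-p->1 5-q->1 6-p->3 6-q->3 8-q->1}
[2] R1 @ {0↦1, 1↦2}  ⇒  6 nodes, 6 edges  {1-p->8 5-p->1 5-q->1 6-p->3 6-q->3 8-q->1}
[3] R1 @ {0↦1, 1↦5}  ⇒  5 nodes, 4 edges  {1-p->8 6-p->3 6-q->3 8-q->1}
[4] R1 @ {0↦3, 1↦6}  ⇒  4 nodes, 2 edges  {1-p->8 8-q->1}
[5] R0 @ {0↦3, 1↦8, 2↦1}  ⇒  2 nodes, 0 edges  {∅}
normal form: no rule applies after step 5
NF edges: []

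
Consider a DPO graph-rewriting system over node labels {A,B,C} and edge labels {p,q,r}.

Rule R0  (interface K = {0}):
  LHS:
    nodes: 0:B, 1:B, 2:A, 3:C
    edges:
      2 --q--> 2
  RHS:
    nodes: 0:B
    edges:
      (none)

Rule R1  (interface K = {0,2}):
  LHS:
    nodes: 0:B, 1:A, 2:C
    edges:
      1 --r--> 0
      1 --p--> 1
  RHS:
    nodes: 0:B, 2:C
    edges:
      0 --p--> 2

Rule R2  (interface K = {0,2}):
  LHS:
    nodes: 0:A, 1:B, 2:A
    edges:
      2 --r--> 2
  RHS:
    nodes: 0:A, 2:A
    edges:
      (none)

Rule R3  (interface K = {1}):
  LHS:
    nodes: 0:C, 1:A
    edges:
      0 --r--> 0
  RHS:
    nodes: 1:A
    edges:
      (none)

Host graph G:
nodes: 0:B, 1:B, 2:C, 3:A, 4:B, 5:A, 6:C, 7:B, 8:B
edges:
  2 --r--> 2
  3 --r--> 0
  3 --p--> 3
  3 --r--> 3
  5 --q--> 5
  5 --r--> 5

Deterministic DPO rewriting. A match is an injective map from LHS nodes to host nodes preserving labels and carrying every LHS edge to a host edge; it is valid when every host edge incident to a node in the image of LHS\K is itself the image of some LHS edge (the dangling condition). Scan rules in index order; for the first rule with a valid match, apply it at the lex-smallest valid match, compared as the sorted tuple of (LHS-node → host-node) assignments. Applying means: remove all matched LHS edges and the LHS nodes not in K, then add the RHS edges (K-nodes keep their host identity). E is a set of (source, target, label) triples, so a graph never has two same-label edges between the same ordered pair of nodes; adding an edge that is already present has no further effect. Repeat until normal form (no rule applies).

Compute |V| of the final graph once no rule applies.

Answer: 4

Steps:
[0] host  ⇒  9 nodes, 6 edges  {2-r->2 3-r->0 3-p->3 3-r->3 5-q->5 5-r->5}
[1] R2 @ {0↦3, 1↦1, 2↦5}  ⇒  8 nodes, 5 edges  {2-r->2 3-r->0 3-p->3 3-r->3 5-q->5}
[2] R0 @ {0↦0, 1↦4, 2↦5, 3↦6}  ⇒  5 nodes, 4 edges  {2-r->2 3-r->0 3-p->3 3-r->3}
[3] R3 @ {0↦2, 1↦3}  ⇒  4 nodes, 3 edges  {3-r->0 3-p->3 3-r->3}
halt: no rule applies after step 3
NF nodes: {0:B, 3:A, 7:B, 8:B}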